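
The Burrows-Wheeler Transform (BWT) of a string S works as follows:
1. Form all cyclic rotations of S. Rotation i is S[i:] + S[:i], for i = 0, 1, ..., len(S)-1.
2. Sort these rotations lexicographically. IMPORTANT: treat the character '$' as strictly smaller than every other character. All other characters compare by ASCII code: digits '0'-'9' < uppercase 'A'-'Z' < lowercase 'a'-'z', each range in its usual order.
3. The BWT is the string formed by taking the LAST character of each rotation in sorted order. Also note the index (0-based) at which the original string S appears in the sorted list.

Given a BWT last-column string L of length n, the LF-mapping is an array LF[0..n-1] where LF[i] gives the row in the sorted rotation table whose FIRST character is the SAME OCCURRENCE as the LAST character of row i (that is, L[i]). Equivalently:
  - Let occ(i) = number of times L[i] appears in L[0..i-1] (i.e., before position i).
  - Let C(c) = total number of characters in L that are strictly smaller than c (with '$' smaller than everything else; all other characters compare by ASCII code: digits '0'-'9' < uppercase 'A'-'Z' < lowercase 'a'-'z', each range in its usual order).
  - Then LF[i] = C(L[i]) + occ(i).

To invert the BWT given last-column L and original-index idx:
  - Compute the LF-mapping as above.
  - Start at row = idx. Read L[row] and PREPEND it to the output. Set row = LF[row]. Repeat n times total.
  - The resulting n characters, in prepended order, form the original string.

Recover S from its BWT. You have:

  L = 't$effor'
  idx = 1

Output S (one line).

Answer: effort$

Derivation:
LF mapping: 6 0 1 2 3 4 5
Walk LF starting at row 1, prepending L[row]:
  step 1: row=1, L[1]='$', prepend. Next row=LF[1]=0
  step 2: row=0, L[0]='t', prepend. Next row=LF[0]=6
  step 3: row=6, L[6]='r', prepend. Next row=LF[6]=5
  step 4: row=5, L[5]='o', prepend. Next row=LF[5]=4
  step 5: row=4, L[4]='f', prepend. Next row=LF[4]=3
  step 6: row=3, L[3]='f', prepend. Next row=LF[3]=2
  step 7: row=2, L[2]='e', prepend. Next row=LF[2]=1
Reversed output: effort$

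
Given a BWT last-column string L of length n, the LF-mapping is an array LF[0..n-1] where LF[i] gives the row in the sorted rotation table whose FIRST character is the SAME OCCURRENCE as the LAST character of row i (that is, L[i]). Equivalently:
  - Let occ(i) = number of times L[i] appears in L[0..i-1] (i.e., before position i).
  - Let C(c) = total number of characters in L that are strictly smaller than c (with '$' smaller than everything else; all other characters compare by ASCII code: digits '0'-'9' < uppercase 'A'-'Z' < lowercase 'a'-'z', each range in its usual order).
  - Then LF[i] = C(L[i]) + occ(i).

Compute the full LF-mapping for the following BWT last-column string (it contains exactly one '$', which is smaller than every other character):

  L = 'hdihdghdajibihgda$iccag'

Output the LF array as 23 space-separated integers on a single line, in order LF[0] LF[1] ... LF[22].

Answer: 14 7 18 15 8 11 16 9 1 22 19 4 20 17 12 10 2 0 21 5 6 3 13

Derivation:
Char counts: '$':1, 'a':3, 'b':1, 'c':2, 'd':4, 'g':3, 'h':4, 'i':4, 'j':1
C (first-col start): C('$')=0, C('a')=1, C('b')=4, C('c')=5, C('d')=7, C('g')=11, C('h')=14, C('i')=18, C('j')=22
L[0]='h': occ=0, LF[0]=C('h')+0=14+0=14
L[1]='d': occ=0, LF[1]=C('d')+0=7+0=7
L[2]='i': occ=0, LF[2]=C('i')+0=18+0=18
L[3]='h': occ=1, LF[3]=C('h')+1=14+1=15
L[4]='d': occ=1, LF[4]=C('d')+1=7+1=8
L[5]='g': occ=0, LF[5]=C('g')+0=11+0=11
L[6]='h': occ=2, LF[6]=C('h')+2=14+2=16
L[7]='d': occ=2, LF[7]=C('d')+2=7+2=9
L[8]='a': occ=0, LF[8]=C('a')+0=1+0=1
L[9]='j': occ=0, LF[9]=C('j')+0=22+0=22
L[10]='i': occ=1, LF[10]=C('i')+1=18+1=19
L[11]='b': occ=0, LF[11]=C('b')+0=4+0=4
L[12]='i': occ=2, LF[12]=C('i')+2=18+2=20
L[13]='h': occ=3, LF[13]=C('h')+3=14+3=17
L[14]='g': occ=1, LF[14]=C('g')+1=11+1=12
L[15]='d': occ=3, LF[15]=C('d')+3=7+3=10
L[16]='a': occ=1, LF[16]=C('a')+1=1+1=2
L[17]='$': occ=0, LF[17]=C('$')+0=0+0=0
L[18]='i': occ=3, LF[18]=C('i')+3=18+3=21
L[19]='c': occ=0, LF[19]=C('c')+0=5+0=5
L[20]='c': occ=1, LF[20]=C('c')+1=5+1=6
L[21]='a': occ=2, LF[21]=C('a')+2=1+2=3
L[22]='g': occ=2, LF[22]=C('g')+2=11+2=13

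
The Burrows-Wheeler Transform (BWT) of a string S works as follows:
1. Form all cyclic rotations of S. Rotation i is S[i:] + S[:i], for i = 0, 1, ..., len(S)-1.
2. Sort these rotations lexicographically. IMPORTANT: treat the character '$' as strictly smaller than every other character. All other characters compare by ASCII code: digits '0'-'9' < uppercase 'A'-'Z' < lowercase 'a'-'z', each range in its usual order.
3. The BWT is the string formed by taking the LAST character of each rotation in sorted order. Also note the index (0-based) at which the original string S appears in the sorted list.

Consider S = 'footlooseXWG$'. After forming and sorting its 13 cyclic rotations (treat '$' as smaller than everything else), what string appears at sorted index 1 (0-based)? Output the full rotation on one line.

All 13 rotations (rotation i = S[i:]+S[:i]):
  rot[0] = footlooseXWG$
  rot[1] = ootlooseXWG$f
  rot[2] = otlooseXWG$fo
  rot[3] = tlooseXWG$foo
  rot[4] = looseXWG$foot
  rot[5] = ooseXWG$footl
  rot[6] = oseXWG$footlo
  rot[7] = seXWG$footloo
  rot[8] = eXWG$footloos
  rot[9] = XWG$footloose
  rot[10] = WG$footlooseX
  rot[11] = G$footlooseXW
  rot[12] = $footlooseXWG
Sorted (with $ < everything):
  sorted[0] = $footlooseXWG
  sorted[1] = G$footlooseXW
  sorted[2] = WG$footlooseX
  sorted[3] = XWG$footloose
  sorted[4] = eXWG$footloos
  sorted[5] = footlooseXWG$
  sorted[6] = looseXWG$foot
  sorted[7] = ooseXWG$footl
  sorted[8] = ootlooseXWG$f
  sorted[9] = oseXWG$footlo
  sorted[10] = otlooseXWG$fo
  sorted[11] = seXWG$footloo
  sorted[12] = tlooseXWG$foo
sorted[1] = G$footlooseXW

Answer: G$footlooseXW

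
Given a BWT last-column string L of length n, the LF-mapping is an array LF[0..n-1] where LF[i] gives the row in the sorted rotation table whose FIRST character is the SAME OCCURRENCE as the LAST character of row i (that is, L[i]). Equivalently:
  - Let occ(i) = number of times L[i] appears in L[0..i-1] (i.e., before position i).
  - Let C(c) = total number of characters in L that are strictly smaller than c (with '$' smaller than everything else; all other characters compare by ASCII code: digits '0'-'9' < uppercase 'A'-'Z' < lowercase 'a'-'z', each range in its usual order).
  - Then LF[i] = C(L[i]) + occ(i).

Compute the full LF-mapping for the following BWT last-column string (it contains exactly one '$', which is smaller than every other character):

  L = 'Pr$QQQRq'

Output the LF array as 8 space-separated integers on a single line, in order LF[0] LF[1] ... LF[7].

Char counts: '$':1, 'P':1, 'Q':3, 'R':1, 'q':1, 'r':1
C (first-col start): C('$')=0, C('P')=1, C('Q')=2, C('R')=5, C('q')=6, C('r')=7
L[0]='P': occ=0, LF[0]=C('P')+0=1+0=1
L[1]='r': occ=0, LF[1]=C('r')+0=7+0=7
L[2]='$': occ=0, LF[2]=C('$')+0=0+0=0
L[3]='Q': occ=0, LF[3]=C('Q')+0=2+0=2
L[4]='Q': occ=1, LF[4]=C('Q')+1=2+1=3
L[5]='Q': occ=2, LF[5]=C('Q')+2=2+2=4
L[6]='R': occ=0, LF[6]=C('R')+0=5+0=5
L[7]='q': occ=0, LF[7]=C('q')+0=6+0=6

Answer: 1 7 0 2 3 4 5 6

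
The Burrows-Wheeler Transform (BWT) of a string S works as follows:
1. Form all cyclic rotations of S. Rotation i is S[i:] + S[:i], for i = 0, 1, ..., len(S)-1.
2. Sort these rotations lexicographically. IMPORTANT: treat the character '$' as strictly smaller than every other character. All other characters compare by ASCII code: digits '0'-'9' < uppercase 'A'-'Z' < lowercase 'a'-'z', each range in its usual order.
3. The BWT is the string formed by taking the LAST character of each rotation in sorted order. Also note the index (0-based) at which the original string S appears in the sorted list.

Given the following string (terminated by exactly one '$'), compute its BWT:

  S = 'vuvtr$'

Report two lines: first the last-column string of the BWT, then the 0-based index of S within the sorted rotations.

All 6 rotations (rotation i = S[i:]+S[:i]):
  rot[0] = vuvtr$
  rot[1] = uvtr$v
  rot[2] = vtr$vu
  rot[3] = tr$vuv
  rot[4] = r$vuvt
  rot[5] = $vuvtr
Sorted (with $ < everything):
  sorted[0] = $vuvtr  (last char: 'r')
  sorted[1] = r$vuvt  (last char: 't')
  sorted[2] = tr$vuv  (last char: 'v')
  sorted[3] = uvtr$v  (last char: 'v')
  sorted[4] = vtr$vu  (last char: 'u')
  sorted[5] = vuvtr$  (last char: '$')
Last column: rtvvu$
Original string S is at sorted index 5

Answer: rtvvu$
5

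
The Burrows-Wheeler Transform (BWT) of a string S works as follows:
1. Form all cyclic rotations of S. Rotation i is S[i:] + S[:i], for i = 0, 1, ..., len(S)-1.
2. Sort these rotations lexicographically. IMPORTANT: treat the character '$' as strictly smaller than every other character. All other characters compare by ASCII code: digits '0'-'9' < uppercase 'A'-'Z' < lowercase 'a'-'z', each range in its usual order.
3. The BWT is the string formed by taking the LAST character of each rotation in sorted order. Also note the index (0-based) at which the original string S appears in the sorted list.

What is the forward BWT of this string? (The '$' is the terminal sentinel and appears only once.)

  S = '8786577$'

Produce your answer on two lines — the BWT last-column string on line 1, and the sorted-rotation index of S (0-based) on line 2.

Answer: 7687587$
7

Derivation:
All 8 rotations (rotation i = S[i:]+S[:i]):
  rot[0] = 8786577$
  rot[1] = 786577$8
  rot[2] = 86577$87
  rot[3] = 6577$878
  rot[4] = 577$8786
  rot[5] = 77$87865
  rot[6] = 7$878657
  rot[7] = $8786577
Sorted (with $ < everything):
  sorted[0] = $8786577  (last char: '7')
  sorted[1] = 577$8786  (last char: '6')
  sorted[2] = 6577$878  (last char: '8')
  sorted[3] = 7$878657  (last char: '7')
  sorted[4] = 77$87865  (last char: '5')
  sorted[5] = 786577$8  (last char: '8')
  sorted[6] = 86577$87  (last char: '7')
  sorted[7] = 8786577$  (last char: '$')
Last column: 7687587$
Original string S is at sorted index 7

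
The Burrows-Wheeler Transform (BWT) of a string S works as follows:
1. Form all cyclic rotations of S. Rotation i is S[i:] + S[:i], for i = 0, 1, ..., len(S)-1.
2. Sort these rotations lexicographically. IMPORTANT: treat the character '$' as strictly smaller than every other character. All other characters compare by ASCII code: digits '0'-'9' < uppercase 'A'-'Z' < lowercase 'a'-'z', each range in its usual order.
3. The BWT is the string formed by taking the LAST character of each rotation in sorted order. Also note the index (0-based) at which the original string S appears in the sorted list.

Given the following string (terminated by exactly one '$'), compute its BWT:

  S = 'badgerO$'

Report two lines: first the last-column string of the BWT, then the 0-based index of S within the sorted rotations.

Answer: Orb$agde
3

Derivation:
All 8 rotations (rotation i = S[i:]+S[:i]):
  rot[0] = badgerO$
  rot[1] = adgerO$b
  rot[2] = dgerO$ba
  rot[3] = gerO$bad
  rot[4] = erO$badg
  rot[5] = rO$badge
  rot[6] = O$badger
  rot[7] = $badgerO
Sorted (with $ < everything):
  sorted[0] = $badgerO  (last char: 'O')
  sorted[1] = O$badger  (last char: 'r')
  sorted[2] = adgerO$b  (last char: 'b')
  sorted[3] = badgerO$  (last char: '$')
  sorted[4] = dgerO$ba  (last char: 'a')
  sorted[5] = erO$badg  (last char: 'g')
  sorted[6] = gerO$bad  (last char: 'd')
  sorted[7] = rO$badge  (last char: 'e')
Last column: Orb$agde
Original string S is at sorted index 3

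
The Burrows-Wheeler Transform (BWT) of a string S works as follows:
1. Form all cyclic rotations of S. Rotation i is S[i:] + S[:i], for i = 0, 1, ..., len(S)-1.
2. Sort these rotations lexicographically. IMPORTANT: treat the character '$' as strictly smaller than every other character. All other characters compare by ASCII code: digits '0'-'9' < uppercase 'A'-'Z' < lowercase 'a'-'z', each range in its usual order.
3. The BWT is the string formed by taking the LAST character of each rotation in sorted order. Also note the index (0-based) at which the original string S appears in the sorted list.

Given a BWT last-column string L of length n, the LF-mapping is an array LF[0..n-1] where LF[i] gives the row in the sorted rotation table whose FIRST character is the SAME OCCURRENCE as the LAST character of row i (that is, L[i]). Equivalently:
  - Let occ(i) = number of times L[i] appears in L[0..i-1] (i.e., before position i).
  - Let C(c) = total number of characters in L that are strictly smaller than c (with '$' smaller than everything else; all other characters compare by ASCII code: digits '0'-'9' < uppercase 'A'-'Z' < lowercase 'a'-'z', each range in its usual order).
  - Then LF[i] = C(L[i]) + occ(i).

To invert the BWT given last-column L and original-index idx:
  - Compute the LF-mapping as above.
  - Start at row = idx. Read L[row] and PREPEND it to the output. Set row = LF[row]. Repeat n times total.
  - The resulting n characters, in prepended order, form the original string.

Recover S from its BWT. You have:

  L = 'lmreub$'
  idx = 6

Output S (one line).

LF mapping: 3 4 5 2 6 1 0
Walk LF starting at row 6, prepending L[row]:
  step 1: row=6, L[6]='$', prepend. Next row=LF[6]=0
  step 2: row=0, L[0]='l', prepend. Next row=LF[0]=3
  step 3: row=3, L[3]='e', prepend. Next row=LF[3]=2
  step 4: row=2, L[2]='r', prepend. Next row=LF[2]=5
  step 5: row=5, L[5]='b', prepend. Next row=LF[5]=1
  step 6: row=1, L[1]='m', prepend. Next row=LF[1]=4
  step 7: row=4, L[4]='u', prepend. Next row=LF[4]=6
Reversed output: umbrel$

Answer: umbrel$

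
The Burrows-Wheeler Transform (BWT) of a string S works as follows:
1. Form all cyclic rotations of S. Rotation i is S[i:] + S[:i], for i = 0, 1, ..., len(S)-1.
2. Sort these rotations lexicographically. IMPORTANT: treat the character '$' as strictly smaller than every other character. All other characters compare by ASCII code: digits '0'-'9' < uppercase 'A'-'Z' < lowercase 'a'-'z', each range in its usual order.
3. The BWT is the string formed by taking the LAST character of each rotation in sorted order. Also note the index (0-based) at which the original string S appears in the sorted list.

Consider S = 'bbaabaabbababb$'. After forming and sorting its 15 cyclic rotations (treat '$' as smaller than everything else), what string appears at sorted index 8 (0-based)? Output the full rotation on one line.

All 15 rotations (rotation i = S[i:]+S[:i]):
  rot[0] = bbaabaabbababb$
  rot[1] = baabaabbababb$b
  rot[2] = aabaabbababb$bb
  rot[3] = abaabbababb$bba
  rot[4] = baabbababb$bbaa
  rot[5] = aabbababb$bbaab
  rot[6] = abbababb$bbaaba
  rot[7] = bbababb$bbaabaa
  rot[8] = bababb$bbaabaab
  rot[9] = ababb$bbaabaabb
  rot[10] = babb$bbaabaabba
  rot[11] = abb$bbaabaabbab
  rot[12] = bb$bbaabaabbaba
  rot[13] = b$bbaabaabbabab
  rot[14] = $bbaabaabbababb
Sorted (with $ < everything):
  sorted[0] = $bbaabaabbababb
  sorted[1] = aabaabbababb$bb
  sorted[2] = aabbababb$bbaab
  sorted[3] = abaabbababb$bba
  sorted[4] = ababb$bbaabaabb
  sorted[5] = abb$bbaabaabbab
  sorted[6] = abbababb$bbaaba
  sorted[7] = b$bbaabaabbabab
  sorted[8] = baabaabbababb$b
  sorted[9] = baabbababb$bbaa
  sorted[10] = bababb$bbaabaab
  sorted[11] = babb$bbaabaabba
  sorted[12] = bb$bbaabaabbaba
  sorted[13] = bbaabaabbababb$
  sorted[14] = bbababb$bbaabaa
sorted[8] = baabaabbababb$b

Answer: baabaabbababb$b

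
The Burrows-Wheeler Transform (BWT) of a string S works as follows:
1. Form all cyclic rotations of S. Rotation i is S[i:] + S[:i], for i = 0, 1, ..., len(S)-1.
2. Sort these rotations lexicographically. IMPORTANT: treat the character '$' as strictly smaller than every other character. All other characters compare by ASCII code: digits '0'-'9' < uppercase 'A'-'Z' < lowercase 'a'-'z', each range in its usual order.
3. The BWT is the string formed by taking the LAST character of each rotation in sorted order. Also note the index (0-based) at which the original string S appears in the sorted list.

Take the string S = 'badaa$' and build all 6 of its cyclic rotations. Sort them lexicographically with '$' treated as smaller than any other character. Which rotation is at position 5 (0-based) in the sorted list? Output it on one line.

All 6 rotations (rotation i = S[i:]+S[:i]):
  rot[0] = badaa$
  rot[1] = adaa$b
  rot[2] = daa$ba
  rot[3] = aa$bad
  rot[4] = a$bada
  rot[5] = $badaa
Sorted (with $ < everything):
  sorted[0] = $badaa
  sorted[1] = a$bada
  sorted[2] = aa$bad
  sorted[3] = adaa$b
  sorted[4] = badaa$
  sorted[5] = daa$ba
sorted[5] = daa$ba

Answer: daa$ba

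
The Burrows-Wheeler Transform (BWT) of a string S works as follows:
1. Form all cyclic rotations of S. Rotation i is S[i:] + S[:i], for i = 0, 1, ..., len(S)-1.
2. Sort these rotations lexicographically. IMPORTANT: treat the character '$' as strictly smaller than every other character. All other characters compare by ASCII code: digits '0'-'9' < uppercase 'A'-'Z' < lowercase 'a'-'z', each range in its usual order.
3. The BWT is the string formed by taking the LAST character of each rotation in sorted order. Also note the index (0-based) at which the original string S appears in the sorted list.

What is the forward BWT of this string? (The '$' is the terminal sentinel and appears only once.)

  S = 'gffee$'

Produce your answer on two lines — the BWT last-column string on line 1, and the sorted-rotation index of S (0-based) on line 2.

Answer: eeffg$
5

Derivation:
All 6 rotations (rotation i = S[i:]+S[:i]):
  rot[0] = gffee$
  rot[1] = ffee$g
  rot[2] = fee$gf
  rot[3] = ee$gff
  rot[4] = e$gffe
  rot[5] = $gffee
Sorted (with $ < everything):
  sorted[0] = $gffee  (last char: 'e')
  sorted[1] = e$gffe  (last char: 'e')
  sorted[2] = ee$gff  (last char: 'f')
  sorted[3] = fee$gf  (last char: 'f')
  sorted[4] = ffee$g  (last char: 'g')
  sorted[5] = gffee$  (last char: '$')
Last column: eeffg$
Original string S is at sorted index 5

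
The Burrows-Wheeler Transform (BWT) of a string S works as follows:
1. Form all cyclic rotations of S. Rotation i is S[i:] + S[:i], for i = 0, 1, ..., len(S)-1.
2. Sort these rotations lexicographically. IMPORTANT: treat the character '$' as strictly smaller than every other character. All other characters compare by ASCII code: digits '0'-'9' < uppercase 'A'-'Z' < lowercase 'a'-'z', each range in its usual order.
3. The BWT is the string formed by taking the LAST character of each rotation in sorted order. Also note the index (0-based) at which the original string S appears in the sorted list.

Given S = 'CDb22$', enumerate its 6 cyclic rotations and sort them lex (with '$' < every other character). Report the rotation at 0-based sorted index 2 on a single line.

All 6 rotations (rotation i = S[i:]+S[:i]):
  rot[0] = CDb22$
  rot[1] = Db22$C
  rot[2] = b22$CD
  rot[3] = 22$CDb
  rot[4] = 2$CDb2
  rot[5] = $CDb22
Sorted (with $ < everything):
  sorted[0] = $CDb22
  sorted[1] = 2$CDb2
  sorted[2] = 22$CDb
  sorted[3] = CDb22$
  sorted[4] = Db22$C
  sorted[5] = b22$CD
sorted[2] = 22$CDb

Answer: 22$CDb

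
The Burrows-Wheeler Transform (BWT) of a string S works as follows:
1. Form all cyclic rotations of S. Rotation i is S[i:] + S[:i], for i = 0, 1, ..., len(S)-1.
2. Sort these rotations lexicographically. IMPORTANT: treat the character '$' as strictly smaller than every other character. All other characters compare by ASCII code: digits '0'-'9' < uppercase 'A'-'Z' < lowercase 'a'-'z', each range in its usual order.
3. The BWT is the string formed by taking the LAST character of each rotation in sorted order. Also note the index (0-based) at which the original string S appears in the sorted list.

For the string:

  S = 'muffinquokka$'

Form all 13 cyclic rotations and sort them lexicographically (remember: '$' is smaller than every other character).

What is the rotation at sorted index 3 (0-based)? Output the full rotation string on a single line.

Answer: finquokka$muf

Derivation:
All 13 rotations (rotation i = S[i:]+S[:i]):
  rot[0] = muffinquokka$
  rot[1] = uffinquokka$m
  rot[2] = ffinquokka$mu
  rot[3] = finquokka$muf
  rot[4] = inquokka$muff
  rot[5] = nquokka$muffi
  rot[6] = quokka$muffin
  rot[7] = uokka$muffinq
  rot[8] = okka$muffinqu
  rot[9] = kka$muffinquo
  rot[10] = ka$muffinquok
  rot[11] = a$muffinquokk
  rot[12] = $muffinquokka
Sorted (with $ < everything):
  sorted[0] = $muffinquokka
  sorted[1] = a$muffinquokk
  sorted[2] = ffinquokka$mu
  sorted[3] = finquokka$muf
  sorted[4] = inquokka$muff
  sorted[5] = ka$muffinquok
  sorted[6] = kka$muffinquo
  sorted[7] = muffinquokka$
  sorted[8] = nquokka$muffi
  sorted[9] = okka$muffinqu
  sorted[10] = quokka$muffin
  sorted[11] = uffinquokka$m
  sorted[12] = uokka$muffinq
sorted[3] = finquokka$muf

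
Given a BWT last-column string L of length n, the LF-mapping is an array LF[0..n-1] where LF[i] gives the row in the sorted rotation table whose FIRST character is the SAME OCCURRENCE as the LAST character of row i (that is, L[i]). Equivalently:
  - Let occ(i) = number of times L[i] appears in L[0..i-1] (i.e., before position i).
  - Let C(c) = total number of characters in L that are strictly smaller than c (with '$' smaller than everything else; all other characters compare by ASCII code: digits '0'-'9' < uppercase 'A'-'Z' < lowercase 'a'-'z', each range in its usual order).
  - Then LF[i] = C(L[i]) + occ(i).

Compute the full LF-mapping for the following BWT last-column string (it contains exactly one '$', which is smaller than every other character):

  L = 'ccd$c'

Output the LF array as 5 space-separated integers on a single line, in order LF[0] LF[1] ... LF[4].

Answer: 1 2 4 0 3

Derivation:
Char counts: '$':1, 'c':3, 'd':1
C (first-col start): C('$')=0, C('c')=1, C('d')=4
L[0]='c': occ=0, LF[0]=C('c')+0=1+0=1
L[1]='c': occ=1, LF[1]=C('c')+1=1+1=2
L[2]='d': occ=0, LF[2]=C('d')+0=4+0=4
L[3]='$': occ=0, LF[3]=C('$')+0=0+0=0
L[4]='c': occ=2, LF[4]=C('c')+2=1+2=3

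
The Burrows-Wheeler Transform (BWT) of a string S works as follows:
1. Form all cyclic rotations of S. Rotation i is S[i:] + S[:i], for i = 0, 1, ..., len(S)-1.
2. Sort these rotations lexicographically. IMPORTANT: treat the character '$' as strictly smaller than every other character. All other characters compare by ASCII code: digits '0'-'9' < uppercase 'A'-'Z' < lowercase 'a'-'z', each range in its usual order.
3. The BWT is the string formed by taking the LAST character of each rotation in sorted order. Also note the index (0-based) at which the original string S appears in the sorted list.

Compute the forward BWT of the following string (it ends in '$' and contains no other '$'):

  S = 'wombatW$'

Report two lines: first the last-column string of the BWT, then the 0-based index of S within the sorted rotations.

All 8 rotations (rotation i = S[i:]+S[:i]):
  rot[0] = wombatW$
  rot[1] = ombatW$w
  rot[2] = mbatW$wo
  rot[3] = batW$wom
  rot[4] = atW$womb
  rot[5] = tW$womba
  rot[6] = W$wombat
  rot[7] = $wombatW
Sorted (with $ < everything):
  sorted[0] = $wombatW  (last char: 'W')
  sorted[1] = W$wombat  (last char: 't')
  sorted[2] = atW$womb  (last char: 'b')
  sorted[3] = batW$wom  (last char: 'm')
  sorted[4] = mbatW$wo  (last char: 'o')
  sorted[5] = ombatW$w  (last char: 'w')
  sorted[6] = tW$womba  (last char: 'a')
  sorted[7] = wombatW$  (last char: '$')
Last column: Wtbmowa$
Original string S is at sorted index 7

Answer: Wtbmowa$
7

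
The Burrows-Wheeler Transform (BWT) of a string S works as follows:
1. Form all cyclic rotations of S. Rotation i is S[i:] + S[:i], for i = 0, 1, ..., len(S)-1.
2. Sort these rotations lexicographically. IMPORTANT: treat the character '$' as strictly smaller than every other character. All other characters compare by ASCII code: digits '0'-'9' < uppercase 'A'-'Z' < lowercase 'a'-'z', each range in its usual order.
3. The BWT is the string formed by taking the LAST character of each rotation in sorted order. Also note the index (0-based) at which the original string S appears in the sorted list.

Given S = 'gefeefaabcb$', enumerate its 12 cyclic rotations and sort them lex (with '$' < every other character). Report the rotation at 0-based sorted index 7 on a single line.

All 12 rotations (rotation i = S[i:]+S[:i]):
  rot[0] = gefeefaabcb$
  rot[1] = efeefaabcb$g
  rot[2] = feefaabcb$ge
  rot[3] = eefaabcb$gef
  rot[4] = efaabcb$gefe
  rot[5] = faabcb$gefee
  rot[6] = aabcb$gefeef
  rot[7] = abcb$gefeefa
  rot[8] = bcb$gefeefaa
  rot[9] = cb$gefeefaab
  rot[10] = b$gefeefaabc
  rot[11] = $gefeefaabcb
Sorted (with $ < everything):
  sorted[0] = $gefeefaabcb
  sorted[1] = aabcb$gefeef
  sorted[2] = abcb$gefeefa
  sorted[3] = b$gefeefaabc
  sorted[4] = bcb$gefeefaa
  sorted[5] = cb$gefeefaab
  sorted[6] = eefaabcb$gef
  sorted[7] = efaabcb$gefe
  sorted[8] = efeefaabcb$g
  sorted[9] = faabcb$gefee
  sorted[10] = feefaabcb$ge
  sorted[11] = gefeefaabcb$
sorted[7] = efaabcb$gefe

Answer: efaabcb$gefe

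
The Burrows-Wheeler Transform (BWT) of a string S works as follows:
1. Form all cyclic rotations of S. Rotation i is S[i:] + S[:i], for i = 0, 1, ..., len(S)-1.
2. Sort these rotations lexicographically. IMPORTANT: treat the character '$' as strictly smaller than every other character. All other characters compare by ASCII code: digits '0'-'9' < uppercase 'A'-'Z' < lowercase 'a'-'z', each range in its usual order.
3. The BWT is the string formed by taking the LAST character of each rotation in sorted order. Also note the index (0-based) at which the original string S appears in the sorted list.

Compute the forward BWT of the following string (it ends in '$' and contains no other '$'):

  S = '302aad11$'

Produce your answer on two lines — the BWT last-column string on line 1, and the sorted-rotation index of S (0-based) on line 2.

All 9 rotations (rotation i = S[i:]+S[:i]):
  rot[0] = 302aad11$
  rot[1] = 02aad11$3
  rot[2] = 2aad11$30
  rot[3] = aad11$302
  rot[4] = ad11$302a
  rot[5] = d11$302aa
  rot[6] = 11$302aad
  rot[7] = 1$302aad1
  rot[8] = $302aad11
Sorted (with $ < everything):
  sorted[0] = $302aad11  (last char: '1')
  sorted[1] = 02aad11$3  (last char: '3')
  sorted[2] = 1$302aad1  (last char: '1')
  sorted[3] = 11$302aad  (last char: 'd')
  sorted[4] = 2aad11$30  (last char: '0')
  sorted[5] = 302aad11$  (last char: '$')
  sorted[6] = aad11$302  (last char: '2')
  sorted[7] = ad11$302a  (last char: 'a')
  sorted[8] = d11$302aa  (last char: 'a')
Last column: 131d0$2aa
Original string S is at sorted index 5

Answer: 131d0$2aa
5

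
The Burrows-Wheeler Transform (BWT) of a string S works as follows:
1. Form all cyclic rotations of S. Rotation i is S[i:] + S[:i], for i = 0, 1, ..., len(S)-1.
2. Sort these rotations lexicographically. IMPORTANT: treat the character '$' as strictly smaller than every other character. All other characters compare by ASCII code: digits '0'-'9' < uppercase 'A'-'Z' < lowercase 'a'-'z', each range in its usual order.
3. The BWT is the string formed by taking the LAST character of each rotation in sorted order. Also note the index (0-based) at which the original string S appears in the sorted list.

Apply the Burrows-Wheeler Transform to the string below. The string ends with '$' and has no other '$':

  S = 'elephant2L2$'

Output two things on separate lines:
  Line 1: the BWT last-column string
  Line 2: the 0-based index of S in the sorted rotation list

All 12 rotations (rotation i = S[i:]+S[:i]):
  rot[0] = elephant2L2$
  rot[1] = lephant2L2$e
  rot[2] = ephant2L2$el
  rot[3] = phant2L2$ele
  rot[4] = hant2L2$elep
  rot[5] = ant2L2$eleph
  rot[6] = nt2L2$elepha
  rot[7] = t2L2$elephan
  rot[8] = 2L2$elephant
  rot[9] = L2$elephant2
  rot[10] = 2$elephant2L
  rot[11] = $elephant2L2
Sorted (with $ < everything):
  sorted[0] = $elephant2L2  (last char: '2')
  sorted[1] = 2$elephant2L  (last char: 'L')
  sorted[2] = 2L2$elephant  (last char: 't')
  sorted[3] = L2$elephant2  (last char: '2')
  sorted[4] = ant2L2$eleph  (last char: 'h')
  sorted[5] = elephant2L2$  (last char: '$')
  sorted[6] = ephant2L2$el  (last char: 'l')
  sorted[7] = hant2L2$elep  (last char: 'p')
  sorted[8] = lephant2L2$e  (last char: 'e')
  sorted[9] = nt2L2$elepha  (last char: 'a')
  sorted[10] = phant2L2$ele  (last char: 'e')
  sorted[11] = t2L2$elephan  (last char: 'n')
Last column: 2Lt2h$lpeaen
Original string S is at sorted index 5

Answer: 2Lt2h$lpeaen
5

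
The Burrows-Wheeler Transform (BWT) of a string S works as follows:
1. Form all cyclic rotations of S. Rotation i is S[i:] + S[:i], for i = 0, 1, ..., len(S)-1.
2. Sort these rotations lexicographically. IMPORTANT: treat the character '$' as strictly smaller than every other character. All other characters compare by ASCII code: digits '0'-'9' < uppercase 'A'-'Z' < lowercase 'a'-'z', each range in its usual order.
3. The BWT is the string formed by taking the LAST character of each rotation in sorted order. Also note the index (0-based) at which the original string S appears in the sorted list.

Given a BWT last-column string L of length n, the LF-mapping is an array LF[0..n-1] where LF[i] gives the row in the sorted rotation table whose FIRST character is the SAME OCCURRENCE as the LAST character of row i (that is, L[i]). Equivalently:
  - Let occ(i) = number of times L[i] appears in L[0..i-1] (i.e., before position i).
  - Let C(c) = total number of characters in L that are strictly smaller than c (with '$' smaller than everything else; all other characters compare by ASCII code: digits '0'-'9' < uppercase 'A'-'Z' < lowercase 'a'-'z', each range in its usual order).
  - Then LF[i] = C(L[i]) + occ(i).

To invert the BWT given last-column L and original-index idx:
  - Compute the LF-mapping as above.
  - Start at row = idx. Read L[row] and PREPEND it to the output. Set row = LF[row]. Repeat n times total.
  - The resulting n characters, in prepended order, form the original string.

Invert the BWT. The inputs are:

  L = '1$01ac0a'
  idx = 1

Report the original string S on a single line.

Answer: 00aca11$

Derivation:
LF mapping: 3 0 1 4 5 7 2 6
Walk LF starting at row 1, prepending L[row]:
  step 1: row=1, L[1]='$', prepend. Next row=LF[1]=0
  step 2: row=0, L[0]='1', prepend. Next row=LF[0]=3
  step 3: row=3, L[3]='1', prepend. Next row=LF[3]=4
  step 4: row=4, L[4]='a', prepend. Next row=LF[4]=5
  step 5: row=5, L[5]='c', prepend. Next row=LF[5]=7
  step 6: row=7, L[7]='a', prepend. Next row=LF[7]=6
  step 7: row=6, L[6]='0', prepend. Next row=LF[6]=2
  step 8: row=2, L[2]='0', prepend. Next row=LF[2]=1
Reversed output: 00aca11$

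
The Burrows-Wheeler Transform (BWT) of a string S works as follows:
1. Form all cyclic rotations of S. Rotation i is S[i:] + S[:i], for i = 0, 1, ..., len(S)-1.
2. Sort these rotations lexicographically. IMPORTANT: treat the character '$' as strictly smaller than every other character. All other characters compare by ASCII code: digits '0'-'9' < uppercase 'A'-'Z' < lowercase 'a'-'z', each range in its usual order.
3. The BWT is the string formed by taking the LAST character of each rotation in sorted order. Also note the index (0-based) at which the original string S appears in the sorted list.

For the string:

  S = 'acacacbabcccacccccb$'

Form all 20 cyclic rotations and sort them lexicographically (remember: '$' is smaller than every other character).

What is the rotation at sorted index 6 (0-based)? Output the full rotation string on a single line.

All 20 rotations (rotation i = S[i:]+S[:i]):
  rot[0] = acacacbabcccacccccb$
  rot[1] = cacacbabcccacccccb$a
  rot[2] = acacbabcccacccccb$ac
  rot[3] = cacbabcccacccccb$aca
  rot[4] = acbabcccacccccb$acac
  rot[5] = cbabcccacccccb$acaca
  rot[6] = babcccacccccb$acacac
  rot[7] = abcccacccccb$acacacb
  rot[8] = bcccacccccb$acacacba
  rot[9] = cccacccccb$acacacbab
  rot[10] = ccacccccb$acacacbabc
  rot[11] = cacccccb$acacacbabcc
  rot[12] = acccccb$acacacbabccc
  rot[13] = cccccb$acacacbabccca
  rot[14] = ccccb$acacacbabcccac
  rot[15] = cccb$acacacbabcccacc
  rot[16] = ccb$acacacbabcccaccc
  rot[17] = cb$acacacbabcccacccc
  rot[18] = b$acacacbabcccaccccc
  rot[19] = $acacacbabcccacccccb
Sorted (with $ < everything):
  sorted[0] = $acacacbabcccacccccb
  sorted[1] = abcccacccccb$acacacb
  sorted[2] = acacacbabcccacccccb$
  sorted[3] = acacbabcccacccccb$ac
  sorted[4] = acbabcccacccccb$acac
  sorted[5] = acccccb$acacacbabccc
  sorted[6] = b$acacacbabcccaccccc
  sorted[7] = babcccacccccb$acacac
  sorted[8] = bcccacccccb$acacacba
  sorted[9] = cacacbabcccacccccb$a
  sorted[10] = cacbabcccacccccb$aca
  sorted[11] = cacccccb$acacacbabcc
  sorted[12] = cb$acacacbabcccacccc
  sorted[13] = cbabcccacccccb$acaca
  sorted[14] = ccacccccb$acacacbabc
  sorted[15] = ccb$acacacbabcccaccc
  sorted[16] = cccacccccb$acacacbab
  sorted[17] = cccb$acacacbabcccacc
  sorted[18] = ccccb$acacacbabcccac
  sorted[19] = cccccb$acacacbabccca
sorted[6] = b$acacacbabcccaccccc

Answer: b$acacacbabcccaccccc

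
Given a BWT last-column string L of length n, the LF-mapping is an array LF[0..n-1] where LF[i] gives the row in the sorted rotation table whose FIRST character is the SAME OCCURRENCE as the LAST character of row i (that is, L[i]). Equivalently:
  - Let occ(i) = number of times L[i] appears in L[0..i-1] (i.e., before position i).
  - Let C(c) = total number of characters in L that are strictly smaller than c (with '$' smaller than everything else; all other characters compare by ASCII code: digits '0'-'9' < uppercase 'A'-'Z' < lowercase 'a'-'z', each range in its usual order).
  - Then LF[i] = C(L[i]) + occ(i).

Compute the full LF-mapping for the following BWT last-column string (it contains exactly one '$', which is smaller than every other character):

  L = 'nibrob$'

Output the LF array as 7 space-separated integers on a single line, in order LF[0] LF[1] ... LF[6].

Char counts: '$':1, 'b':2, 'i':1, 'n':1, 'o':1, 'r':1
C (first-col start): C('$')=0, C('b')=1, C('i')=3, C('n')=4, C('o')=5, C('r')=6
L[0]='n': occ=0, LF[0]=C('n')+0=4+0=4
L[1]='i': occ=0, LF[1]=C('i')+0=3+0=3
L[2]='b': occ=0, LF[2]=C('b')+0=1+0=1
L[3]='r': occ=0, LF[3]=C('r')+0=6+0=6
L[4]='o': occ=0, LF[4]=C('o')+0=5+0=5
L[5]='b': occ=1, LF[5]=C('b')+1=1+1=2
L[6]='$': occ=0, LF[6]=C('$')+0=0+0=0

Answer: 4 3 1 6 5 2 0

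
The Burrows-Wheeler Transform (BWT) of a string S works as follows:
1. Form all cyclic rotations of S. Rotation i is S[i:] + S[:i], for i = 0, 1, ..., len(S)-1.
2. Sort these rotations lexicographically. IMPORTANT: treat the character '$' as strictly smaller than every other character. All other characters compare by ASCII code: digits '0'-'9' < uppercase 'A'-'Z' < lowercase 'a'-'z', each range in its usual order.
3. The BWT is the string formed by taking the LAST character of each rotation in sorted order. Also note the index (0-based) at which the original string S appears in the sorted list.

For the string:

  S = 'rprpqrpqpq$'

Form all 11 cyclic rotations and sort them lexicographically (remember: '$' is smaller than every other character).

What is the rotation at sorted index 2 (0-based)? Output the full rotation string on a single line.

All 11 rotations (rotation i = S[i:]+S[:i]):
  rot[0] = rprpqrpqpq$
  rot[1] = prpqrpqpq$r
  rot[2] = rpqrpqpq$rp
  rot[3] = pqrpqpq$rpr
  rot[4] = qrpqpq$rprp
  rot[5] = rpqpq$rprpq
  rot[6] = pqpq$rprpqr
  rot[7] = qpq$rprpqrp
  rot[8] = pq$rprpqrpq
  rot[9] = q$rprpqrpqp
  rot[10] = $rprpqrpqpq
Sorted (with $ < everything):
  sorted[0] = $rprpqrpqpq
  sorted[1] = pq$rprpqrpq
  sorted[2] = pqpq$rprpqr
  sorted[3] = pqrpqpq$rpr
  sorted[4] = prpqrpqpq$r
  sorted[5] = q$rprpqrpqp
  sorted[6] = qpq$rprpqrp
  sorted[7] = qrpqpq$rprp
  sorted[8] = rpqpq$rprpq
  sorted[9] = rpqrpqpq$rp
  sorted[10] = rprpqrpqpq$
sorted[2] = pqpq$rprpqr

Answer: pqpq$rprpqr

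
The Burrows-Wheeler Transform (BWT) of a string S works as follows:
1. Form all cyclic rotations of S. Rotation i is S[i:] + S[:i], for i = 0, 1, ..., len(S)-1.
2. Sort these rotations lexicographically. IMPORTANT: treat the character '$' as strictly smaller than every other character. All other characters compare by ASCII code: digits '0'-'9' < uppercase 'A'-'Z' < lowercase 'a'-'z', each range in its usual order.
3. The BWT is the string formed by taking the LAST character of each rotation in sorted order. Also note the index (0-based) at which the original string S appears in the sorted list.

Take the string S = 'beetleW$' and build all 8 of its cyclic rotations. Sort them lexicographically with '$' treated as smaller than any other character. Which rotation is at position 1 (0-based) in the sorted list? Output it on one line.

Answer: W$beetle

Derivation:
All 8 rotations (rotation i = S[i:]+S[:i]):
  rot[0] = beetleW$
  rot[1] = eetleW$b
  rot[2] = etleW$be
  rot[3] = tleW$bee
  rot[4] = leW$beet
  rot[5] = eW$beetl
  rot[6] = W$beetle
  rot[7] = $beetleW
Sorted (with $ < everything):
  sorted[0] = $beetleW
  sorted[1] = W$beetle
  sorted[2] = beetleW$
  sorted[3] = eW$beetl
  sorted[4] = eetleW$b
  sorted[5] = etleW$be
  sorted[6] = leW$beet
  sorted[7] = tleW$bee
sorted[1] = W$beetle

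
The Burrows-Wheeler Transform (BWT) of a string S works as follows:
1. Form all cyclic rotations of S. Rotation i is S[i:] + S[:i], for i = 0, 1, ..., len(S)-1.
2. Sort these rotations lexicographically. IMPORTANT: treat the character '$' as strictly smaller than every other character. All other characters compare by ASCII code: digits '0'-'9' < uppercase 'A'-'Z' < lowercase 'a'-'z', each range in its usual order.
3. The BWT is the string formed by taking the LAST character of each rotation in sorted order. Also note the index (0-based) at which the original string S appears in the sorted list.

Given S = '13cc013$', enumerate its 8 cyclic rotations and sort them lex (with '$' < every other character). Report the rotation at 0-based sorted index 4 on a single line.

All 8 rotations (rotation i = S[i:]+S[:i]):
  rot[0] = 13cc013$
  rot[1] = 3cc013$1
  rot[2] = cc013$13
  rot[3] = c013$13c
  rot[4] = 013$13cc
  rot[5] = 13$13cc0
  rot[6] = 3$13cc01
  rot[7] = $13cc013
Sorted (with $ < everything):
  sorted[0] = $13cc013
  sorted[1] = 013$13cc
  sorted[2] = 13$13cc0
  sorted[3] = 13cc013$
  sorted[4] = 3$13cc01
  sorted[5] = 3cc013$1
  sorted[6] = c013$13c
  sorted[7] = cc013$13
sorted[4] = 3$13cc01

Answer: 3$13cc01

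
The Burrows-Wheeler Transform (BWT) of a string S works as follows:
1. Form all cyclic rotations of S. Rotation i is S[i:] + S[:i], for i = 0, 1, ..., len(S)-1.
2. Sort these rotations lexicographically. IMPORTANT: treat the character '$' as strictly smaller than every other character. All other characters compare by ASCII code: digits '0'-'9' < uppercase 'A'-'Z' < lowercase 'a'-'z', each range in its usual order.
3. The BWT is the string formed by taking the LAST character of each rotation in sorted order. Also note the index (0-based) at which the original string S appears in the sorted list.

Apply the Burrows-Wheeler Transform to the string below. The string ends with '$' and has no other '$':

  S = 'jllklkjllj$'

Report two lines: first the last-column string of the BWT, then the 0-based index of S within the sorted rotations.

Answer: jlk$lllkljj
3

Derivation:
All 11 rotations (rotation i = S[i:]+S[:i]):
  rot[0] = jllklkjllj$
  rot[1] = llklkjllj$j
  rot[2] = lklkjllj$jl
  rot[3] = klkjllj$jll
  rot[4] = lkjllj$jllk
  rot[5] = kjllj$jllkl
  rot[6] = jllj$jllklk
  rot[7] = llj$jllklkj
  rot[8] = lj$jllklkjl
  rot[9] = j$jllklkjll
  rot[10] = $jllklkjllj
Sorted (with $ < everything):
  sorted[0] = $jllklkjllj  (last char: 'j')
  sorted[1] = j$jllklkjll  (last char: 'l')
  sorted[2] = jllj$jllklk  (last char: 'k')
  sorted[3] = jllklkjllj$  (last char: '$')
  sorted[4] = kjllj$jllkl  (last char: 'l')
  sorted[5] = klkjllj$jll  (last char: 'l')
  sorted[6] = lj$jllklkjl  (last char: 'l')
  sorted[7] = lkjllj$jllk  (last char: 'k')
  sorted[8] = lklkjllj$jl  (last char: 'l')
  sorted[9] = llj$jllklkj  (last char: 'j')
  sorted[10] = llklkjllj$j  (last char: 'j')
Last column: jlk$lllkljj
Original string S is at sorted index 3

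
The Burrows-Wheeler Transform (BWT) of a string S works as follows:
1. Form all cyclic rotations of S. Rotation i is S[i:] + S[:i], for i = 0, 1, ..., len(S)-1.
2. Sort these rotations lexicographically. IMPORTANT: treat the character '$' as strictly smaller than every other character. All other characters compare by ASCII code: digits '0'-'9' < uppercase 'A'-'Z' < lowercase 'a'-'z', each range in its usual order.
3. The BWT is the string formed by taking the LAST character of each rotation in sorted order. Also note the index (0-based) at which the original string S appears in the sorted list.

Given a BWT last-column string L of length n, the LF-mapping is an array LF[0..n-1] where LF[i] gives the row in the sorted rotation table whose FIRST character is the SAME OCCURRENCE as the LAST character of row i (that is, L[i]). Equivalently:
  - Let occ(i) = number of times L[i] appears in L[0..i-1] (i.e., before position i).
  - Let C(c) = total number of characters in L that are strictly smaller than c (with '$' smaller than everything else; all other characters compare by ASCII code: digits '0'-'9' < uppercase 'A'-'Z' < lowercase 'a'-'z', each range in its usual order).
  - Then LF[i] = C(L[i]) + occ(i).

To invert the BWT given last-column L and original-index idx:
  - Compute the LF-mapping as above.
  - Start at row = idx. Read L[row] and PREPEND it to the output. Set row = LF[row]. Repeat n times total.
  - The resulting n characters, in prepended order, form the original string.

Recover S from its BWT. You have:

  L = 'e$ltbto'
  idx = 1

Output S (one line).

Answer: bottle$

Derivation:
LF mapping: 2 0 3 5 1 6 4
Walk LF starting at row 1, prepending L[row]:
  step 1: row=1, L[1]='$', prepend. Next row=LF[1]=0
  step 2: row=0, L[0]='e', prepend. Next row=LF[0]=2
  step 3: row=2, L[2]='l', prepend. Next row=LF[2]=3
  step 4: row=3, L[3]='t', prepend. Next row=LF[3]=5
  step 5: row=5, L[5]='t', prepend. Next row=LF[5]=6
  step 6: row=6, L[6]='o', prepend. Next row=LF[6]=4
  step 7: row=4, L[4]='b', prepend. Next row=LF[4]=1
Reversed output: bottle$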